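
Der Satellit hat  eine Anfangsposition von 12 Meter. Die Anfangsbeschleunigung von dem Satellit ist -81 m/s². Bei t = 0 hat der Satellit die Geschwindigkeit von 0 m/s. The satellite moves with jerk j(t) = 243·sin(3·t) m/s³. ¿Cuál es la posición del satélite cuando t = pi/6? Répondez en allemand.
Wir müssen die Stammfunktion unserer Gleichung für den Ruck j(t) = 243·sin(3·t) 3-mal finden. Mit ∫j(t)dt und Anwendung von a(0) = -81, finden wir a(t) = -81·cos(3·t). Das Integral von der Beschleunigung, mit v(0) = 0, ergibt die Geschwindigkeit: v(t) = -27·sin(3·t). Die Stammfunktion von der Geschwindigkeit, mit x(0) = 12, ergibt die Position: x(t) = 9·cos(3·t) + 3. Wir haben die Position x(t) = 9·cos(3·t) + 3. Durch Einsetzen von t = pi/6: x(pi/6) = 3.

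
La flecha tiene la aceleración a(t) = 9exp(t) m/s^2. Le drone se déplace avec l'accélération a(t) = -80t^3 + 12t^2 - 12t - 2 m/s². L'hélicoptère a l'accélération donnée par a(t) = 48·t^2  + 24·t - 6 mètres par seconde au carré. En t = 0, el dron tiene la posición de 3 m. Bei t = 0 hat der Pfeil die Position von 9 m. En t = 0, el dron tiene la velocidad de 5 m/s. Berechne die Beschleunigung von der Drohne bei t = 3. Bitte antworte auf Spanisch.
Usando a(t) = -80·t^3 + 12·t^2 - 12·t - 2 y sustituyendo t = 3, encontramos a = -2090.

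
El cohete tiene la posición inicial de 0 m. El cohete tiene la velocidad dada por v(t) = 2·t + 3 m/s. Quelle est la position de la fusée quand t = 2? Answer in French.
Nous devons intégrer notre équation de la vitesse v(t) = 2·t + 3 1 fois. L'intégrale de la vitesse est la position. En utilisant x(0) = 0, nous obtenons x(t) = t^2 + 3·t. En utilisant x(t) = t^2 + 3·t et en substituant t = 2, nous trouvons x = 10.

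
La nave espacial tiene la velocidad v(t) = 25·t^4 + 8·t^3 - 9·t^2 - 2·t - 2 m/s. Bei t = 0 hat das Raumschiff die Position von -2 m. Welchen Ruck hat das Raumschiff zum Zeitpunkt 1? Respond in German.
Wir müssen unsere Gleichung für die Geschwindigkeit v(t) = 25·t^4 + 8·t^3 - 9·t^2 - 2·t - 2 2-mal ableiten. Durch Ableiten von der Geschwindigkeit erhalten wir die Beschleunigung: a(t) = 100·t^3 + 24·t^2 - 18·t - 2. Die Ableitung von der Beschleunigung ergibt den Ruck: j(t) = 300·t^2 + 48·t - 18. Mit j(t) = 300·t^2 + 48·t - 18 und Einsetzen von t = 1, finden wir j = 330.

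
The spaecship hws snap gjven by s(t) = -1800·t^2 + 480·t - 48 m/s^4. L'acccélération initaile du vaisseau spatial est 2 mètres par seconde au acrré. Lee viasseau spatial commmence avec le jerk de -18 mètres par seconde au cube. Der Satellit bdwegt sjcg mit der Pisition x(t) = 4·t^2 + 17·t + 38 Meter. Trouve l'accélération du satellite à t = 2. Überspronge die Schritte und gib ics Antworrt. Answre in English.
At t = 2, a = 8.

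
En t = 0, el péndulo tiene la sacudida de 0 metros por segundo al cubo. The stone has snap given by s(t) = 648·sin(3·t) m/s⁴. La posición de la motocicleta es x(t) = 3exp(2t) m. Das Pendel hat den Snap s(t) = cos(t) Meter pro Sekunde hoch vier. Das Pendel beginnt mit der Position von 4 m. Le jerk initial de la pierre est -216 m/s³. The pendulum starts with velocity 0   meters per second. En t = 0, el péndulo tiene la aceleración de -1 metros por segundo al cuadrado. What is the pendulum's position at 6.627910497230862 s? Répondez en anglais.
Starting from snap s(t) = cos(t), we take 4 antiderivatives. Taking ∫s(t)dt and applying j(0) = 0, we find j(t) = sin(t). Taking ∫j(t)dt and applying a(0) = -1, we find a(t) = -cos(t). The antiderivative of acceleration, with v(0) = 0, gives velocity: v(t) = -sin(t). Integrating velocity and using the initial condition x(0) = 4, we get x(t) = cos(t) + 3. Using x(t) = cos(t) + 3 and substituting t = 6.627910497230862, we find x = 3.94116835688163.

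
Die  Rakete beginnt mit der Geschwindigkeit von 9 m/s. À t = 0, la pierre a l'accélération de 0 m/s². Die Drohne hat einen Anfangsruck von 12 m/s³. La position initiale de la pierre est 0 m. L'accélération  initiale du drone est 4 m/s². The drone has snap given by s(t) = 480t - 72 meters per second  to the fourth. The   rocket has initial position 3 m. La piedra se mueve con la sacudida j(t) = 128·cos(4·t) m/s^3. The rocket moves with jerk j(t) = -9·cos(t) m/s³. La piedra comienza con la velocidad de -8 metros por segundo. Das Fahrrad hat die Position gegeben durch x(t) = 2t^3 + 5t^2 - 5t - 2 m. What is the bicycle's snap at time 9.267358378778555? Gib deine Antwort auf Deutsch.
Ausgehend von der Position x(t) = 2·t^3 + 5·t^2 - 5·t - 2, nehmen wir 4 Ableitungen. Durch Ableiten von der Position erhalten wir die Geschwindigkeit: v(t) = 6·t^2 + 10·t - 5. Die Ableitung von der Geschwindigkeit ergibt die Beschleunigung: a(t) = 12·t + 10. Mit d/dt von a(t) finden wir j(t) = 12. Die Ableitung von dem Ruck ergibt den Snap: s(t) = 0. Mit s(t) = 0 und Einsetzen von t = 9.267358378778555, finden wir s = 0.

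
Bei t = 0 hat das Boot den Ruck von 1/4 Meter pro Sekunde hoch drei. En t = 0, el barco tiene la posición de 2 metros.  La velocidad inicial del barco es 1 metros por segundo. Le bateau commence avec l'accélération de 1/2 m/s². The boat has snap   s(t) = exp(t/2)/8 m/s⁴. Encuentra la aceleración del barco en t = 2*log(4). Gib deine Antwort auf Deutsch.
Um dies zu lösen, müssen wir 2 Stammfunktionen unserer Gleichung für den Snap s(t) = exp(t/2)/8 finden. Das Integral von dem Snap ist der Ruck. Mit j(0) = 1/4 erhalten wir j(t) = exp(t/2)/4. Das Integral von dem Ruck, mit a(0) = 1/2, ergibt die Beschleunigung: a(t) = exp(t/2)/2. Aus der Gleichung für die Beschleunigung a(t) = exp(t/2)/2, setzen wir t = 2*log(4) ein und erhalten a = 2.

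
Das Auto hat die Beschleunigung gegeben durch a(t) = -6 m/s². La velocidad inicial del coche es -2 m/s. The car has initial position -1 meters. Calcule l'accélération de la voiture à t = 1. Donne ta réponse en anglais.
From the given acceleration equation a(t) = -6, we substitute t = 1 to get a = -6.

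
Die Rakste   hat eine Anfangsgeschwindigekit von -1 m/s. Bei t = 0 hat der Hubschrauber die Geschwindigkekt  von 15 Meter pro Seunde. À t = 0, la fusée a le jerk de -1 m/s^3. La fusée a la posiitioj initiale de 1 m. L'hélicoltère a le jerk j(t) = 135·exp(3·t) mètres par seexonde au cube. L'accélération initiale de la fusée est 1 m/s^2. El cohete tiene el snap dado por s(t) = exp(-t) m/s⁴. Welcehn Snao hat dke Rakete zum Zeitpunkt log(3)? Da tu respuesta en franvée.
De l'équation du snap s(t) = exp(-t), nous substituons t = log(3) pour obtenir s = 1/3.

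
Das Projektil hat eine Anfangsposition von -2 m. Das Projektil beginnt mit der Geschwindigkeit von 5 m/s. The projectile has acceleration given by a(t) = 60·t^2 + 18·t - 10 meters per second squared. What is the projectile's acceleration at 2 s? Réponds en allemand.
Wir haben die Beschleunigung a(t) = 60·t^2 + 18·t - 10. Durch Einsetzen von t = 2: a(2) = 266.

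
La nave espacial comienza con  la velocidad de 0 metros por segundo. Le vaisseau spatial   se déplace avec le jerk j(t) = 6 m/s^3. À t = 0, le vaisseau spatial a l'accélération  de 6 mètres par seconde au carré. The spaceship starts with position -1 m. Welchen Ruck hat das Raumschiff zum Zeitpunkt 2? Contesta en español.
De la ecuación de la sacudida j(t) = 6, sustituimos t = 2 para obtener j = 6.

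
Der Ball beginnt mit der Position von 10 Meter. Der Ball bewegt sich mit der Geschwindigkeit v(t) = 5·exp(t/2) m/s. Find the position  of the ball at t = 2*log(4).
To solve this, we need to take 1 antiderivative of our velocity equation v(t) = 5·exp(t/2). Finding the integral of v(t) and using x(0) = 10: x(t) = 10·exp(t/2). From the given position equation x(t) = 10·exp(t/2), we substitute t = 2*log(4) to get x = 40.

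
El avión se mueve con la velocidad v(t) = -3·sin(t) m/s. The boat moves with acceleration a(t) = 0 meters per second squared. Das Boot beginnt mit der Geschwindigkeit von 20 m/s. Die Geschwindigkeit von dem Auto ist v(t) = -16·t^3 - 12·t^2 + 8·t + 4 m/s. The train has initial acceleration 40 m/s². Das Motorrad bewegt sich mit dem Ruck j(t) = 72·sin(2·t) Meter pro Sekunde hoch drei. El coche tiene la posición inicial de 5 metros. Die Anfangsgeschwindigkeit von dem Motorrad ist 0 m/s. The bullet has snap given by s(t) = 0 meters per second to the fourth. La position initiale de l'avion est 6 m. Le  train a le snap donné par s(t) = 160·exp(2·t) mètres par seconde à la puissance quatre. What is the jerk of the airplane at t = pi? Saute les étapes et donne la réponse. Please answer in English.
The jerk at t = pi is j = 0.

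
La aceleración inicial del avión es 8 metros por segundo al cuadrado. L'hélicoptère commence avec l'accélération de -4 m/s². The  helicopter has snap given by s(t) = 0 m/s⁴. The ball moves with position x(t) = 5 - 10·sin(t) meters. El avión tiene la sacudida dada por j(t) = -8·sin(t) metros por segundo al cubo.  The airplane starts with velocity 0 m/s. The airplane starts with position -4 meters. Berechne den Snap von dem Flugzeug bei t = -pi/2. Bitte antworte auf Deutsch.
Um dies zu lösen, müssen wir 1 Ableitung unserer Gleichung für den Ruck j(t) = -8·sin(t) nehmen. Durch Ableiten von dem Ruck erhalten wir den Snap: s(t) = -8·cos(t). Mit s(t) = -8·cos(t) und Einsetzen von t = -pi/2, finden wir s = 0.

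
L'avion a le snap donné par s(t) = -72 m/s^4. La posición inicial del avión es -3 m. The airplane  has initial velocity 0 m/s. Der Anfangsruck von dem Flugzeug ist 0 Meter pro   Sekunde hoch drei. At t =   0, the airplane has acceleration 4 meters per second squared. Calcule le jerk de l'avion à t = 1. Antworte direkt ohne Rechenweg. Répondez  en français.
À t = 1, j = -72.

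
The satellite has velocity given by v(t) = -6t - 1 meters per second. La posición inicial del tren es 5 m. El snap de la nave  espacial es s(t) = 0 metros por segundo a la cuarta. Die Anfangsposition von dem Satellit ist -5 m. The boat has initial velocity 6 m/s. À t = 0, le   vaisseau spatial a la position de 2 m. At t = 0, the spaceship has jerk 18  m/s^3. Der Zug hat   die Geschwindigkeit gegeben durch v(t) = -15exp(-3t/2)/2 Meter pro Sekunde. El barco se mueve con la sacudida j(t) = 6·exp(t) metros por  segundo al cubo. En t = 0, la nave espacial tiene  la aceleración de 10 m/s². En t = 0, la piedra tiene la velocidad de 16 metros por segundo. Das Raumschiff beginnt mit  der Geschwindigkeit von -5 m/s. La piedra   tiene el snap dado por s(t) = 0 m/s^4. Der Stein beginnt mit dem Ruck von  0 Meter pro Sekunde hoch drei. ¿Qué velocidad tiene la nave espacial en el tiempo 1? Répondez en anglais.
We need to integrate our snap equation s(t) = 0 3 times. Finding the antiderivative of s(t) and using j(0) = 18: j(t) = 18. The antiderivative of jerk is acceleration. Using a(0) = 10, we get a(t) = 18·t + 10. Finding the integral of a(t) and using v(0) = -5: v(t) = 9·t^2 + 10·t - 5. We have velocity v(t) = 9·t^2 + 10·t - 5. Substituting t = 1: v(1) = 14.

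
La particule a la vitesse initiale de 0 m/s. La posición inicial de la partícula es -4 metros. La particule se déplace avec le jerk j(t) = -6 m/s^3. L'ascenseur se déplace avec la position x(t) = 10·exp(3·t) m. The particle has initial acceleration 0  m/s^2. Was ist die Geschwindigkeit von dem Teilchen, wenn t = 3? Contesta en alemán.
Um dies zu lösen, müssen wir 2 Integrale unserer Gleichung für den Ruck j(t) = -6 finden. Die Stammfunktion von dem Ruck ist die Beschleunigung. Mit a(0) = 0 erhalten wir a(t) = -6·t. Durch Integration von der Beschleunigung und Verwendung der Anfangsbedingung v(0) = 0, erhalten wir v(t) = -3·t^2. Mit v(t) = -3·t^2 und Einsetzen von t = 3, finden wir v = -27.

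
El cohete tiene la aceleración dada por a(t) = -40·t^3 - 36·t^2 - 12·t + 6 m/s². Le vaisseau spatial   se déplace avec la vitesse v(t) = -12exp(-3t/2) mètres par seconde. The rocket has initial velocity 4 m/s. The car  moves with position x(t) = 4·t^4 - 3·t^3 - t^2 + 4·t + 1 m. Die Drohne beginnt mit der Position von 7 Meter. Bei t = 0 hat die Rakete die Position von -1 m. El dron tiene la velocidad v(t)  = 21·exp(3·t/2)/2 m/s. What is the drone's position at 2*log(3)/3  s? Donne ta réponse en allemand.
Wir müssen unsere Gleichung für die Geschwindigkeit v(t) = 21·exp(3·t/2)/2 1-mal integrieren. Mit ∫v(t)dt und Anwendung von x(0) = 7, finden wir x(t) = 7·exp(3·t/2). Mit x(t) = 7·exp(3·t/2) und Einsetzen von t = 2*log(3)/3, finden wir x = 21.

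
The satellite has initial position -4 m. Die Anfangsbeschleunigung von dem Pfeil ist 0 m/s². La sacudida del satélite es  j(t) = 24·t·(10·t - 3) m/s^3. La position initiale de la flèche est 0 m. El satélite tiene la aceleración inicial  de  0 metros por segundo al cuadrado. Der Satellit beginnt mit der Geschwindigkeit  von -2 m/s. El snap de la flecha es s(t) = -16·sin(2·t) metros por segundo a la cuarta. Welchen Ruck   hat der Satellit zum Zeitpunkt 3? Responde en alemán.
Aus der Gleichung für den Ruck j(t) = 24·t·(10·t - 3), setzen wir t = 3 ein und erhalten j = 1944.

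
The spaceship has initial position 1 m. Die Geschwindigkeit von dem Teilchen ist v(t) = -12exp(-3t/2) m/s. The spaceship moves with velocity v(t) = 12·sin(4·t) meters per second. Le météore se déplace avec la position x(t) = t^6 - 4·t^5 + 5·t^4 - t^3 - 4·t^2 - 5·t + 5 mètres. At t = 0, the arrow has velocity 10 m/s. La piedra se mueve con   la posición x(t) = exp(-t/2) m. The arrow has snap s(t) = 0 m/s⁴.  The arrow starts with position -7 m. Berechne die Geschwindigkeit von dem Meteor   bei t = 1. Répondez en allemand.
Ausgehend von der Position x(t) = t^6 - 4·t^5 + 5·t^4 - t^3 - 4·t^2 - 5·t + 5, nehmen wir 1 Ableitung. Die Ableitung von der Position ergibt die Geschwindigkeit: v(t) = 6·t^5 - 20·t^4 + 20·t^3 - 3·t^2 - 8·t - 5. Wir haben die Geschwindigkeit v(t) = 6·t^5 - 20·t^4 + 20·t^3 - 3·t^2 - 8·t - 5. Durch Einsetzen von t = 1: v(1) = -10.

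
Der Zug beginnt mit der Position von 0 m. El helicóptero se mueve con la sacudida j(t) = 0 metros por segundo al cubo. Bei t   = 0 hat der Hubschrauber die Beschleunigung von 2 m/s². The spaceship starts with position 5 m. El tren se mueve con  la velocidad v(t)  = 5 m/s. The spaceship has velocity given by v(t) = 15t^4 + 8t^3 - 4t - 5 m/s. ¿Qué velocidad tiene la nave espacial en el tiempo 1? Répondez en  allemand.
Mit v(t) = 15·t^4 + 8·t^3 - 4·t - 5 und Einsetzen von t = 1, finden wir v = 14.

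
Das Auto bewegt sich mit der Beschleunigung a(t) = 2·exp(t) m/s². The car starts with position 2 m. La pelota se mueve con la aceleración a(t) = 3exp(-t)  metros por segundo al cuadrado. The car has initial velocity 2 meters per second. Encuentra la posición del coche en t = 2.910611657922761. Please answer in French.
Nous devons intégrer notre équation de l'accélération a(t) = 2·exp(t) 2 fois. En intégrant l'accélération et en utilisant la condition initiale v(0) = 2, nous obtenons v(t) = 2·exp(t). En intégrant la vitesse et en utilisant la condition initiale x(0) = 2, nous obtenons x(t) = 2·exp(t). Nous avons la position x(t) = 2·exp(t). En substituant t = 2.910611657922761: x(2.910611657922761) = 36.7360601657413.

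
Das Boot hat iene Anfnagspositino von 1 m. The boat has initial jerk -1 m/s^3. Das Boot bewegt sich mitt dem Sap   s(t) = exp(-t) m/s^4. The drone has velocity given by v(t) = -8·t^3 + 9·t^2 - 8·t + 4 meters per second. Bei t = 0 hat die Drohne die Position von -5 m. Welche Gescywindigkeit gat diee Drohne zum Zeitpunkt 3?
Aus der Gleichung für die Geschwindigkeit v(t) = -8·t^3 + 9·t^2 - 8·t + 4, setzen wir t = 3 ein und erhalten v = -155.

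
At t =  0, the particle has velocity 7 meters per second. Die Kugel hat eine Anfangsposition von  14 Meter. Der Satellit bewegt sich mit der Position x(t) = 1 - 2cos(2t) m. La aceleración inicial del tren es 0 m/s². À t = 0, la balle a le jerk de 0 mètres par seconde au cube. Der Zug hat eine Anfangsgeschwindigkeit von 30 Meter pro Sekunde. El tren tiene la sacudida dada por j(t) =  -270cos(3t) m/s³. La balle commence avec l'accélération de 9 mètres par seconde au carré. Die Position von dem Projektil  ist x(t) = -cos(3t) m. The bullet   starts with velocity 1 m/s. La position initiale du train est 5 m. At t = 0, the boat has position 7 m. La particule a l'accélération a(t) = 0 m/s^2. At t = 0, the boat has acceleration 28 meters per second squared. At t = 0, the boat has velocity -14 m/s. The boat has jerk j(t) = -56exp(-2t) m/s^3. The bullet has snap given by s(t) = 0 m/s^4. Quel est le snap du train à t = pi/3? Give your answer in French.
Pour résoudre ceci, nous devons prendre 1 dérivée de notre équation du jerk j(t) = -270·cos(3·t). En prenant d/dt de j(t), nous trouvons s(t) = 810·sin(3·t). En utilisant s(t) = 810·sin(3·t) et en substituant t = pi/3, nous trouvons s = 0.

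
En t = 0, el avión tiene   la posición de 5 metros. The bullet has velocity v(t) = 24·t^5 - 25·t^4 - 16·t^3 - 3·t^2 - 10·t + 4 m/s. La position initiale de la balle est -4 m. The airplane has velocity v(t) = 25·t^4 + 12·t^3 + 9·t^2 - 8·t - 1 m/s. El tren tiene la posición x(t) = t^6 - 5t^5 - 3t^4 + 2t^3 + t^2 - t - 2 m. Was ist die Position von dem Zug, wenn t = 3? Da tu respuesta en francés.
En utilisant x(t) = t^6 - 5·t^5 - 3·t^4 + 2·t^3 + t^2 - t - 2 et en substituant t = 3, nous trouvons x = -671.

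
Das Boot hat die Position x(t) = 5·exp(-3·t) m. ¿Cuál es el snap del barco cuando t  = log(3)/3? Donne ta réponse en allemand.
Ausgehend von der Position x(t) = 5·exp(-3·t), nehmen wir 4 Ableitungen. Durch Ableiten von der Position erhalten wir die Geschwindigkeit: v(t) = -15·exp(-3·t). Durch Ableiten von der Geschwindigkeit erhalten wir die Beschleunigung: a(t) = 45·exp(-3·t). Mit d/dt von a(t) finden wir j(t) = -135·exp(-3·t). Durch Ableiten von dem Ruck erhalten wir den Snap: s(t) = 405·exp(-3·t). Wir haben den Snap s(t) = 405·exp(-3·t). Durch Einsetzen von t = log(3)/3: s(log(3)/3) = 135.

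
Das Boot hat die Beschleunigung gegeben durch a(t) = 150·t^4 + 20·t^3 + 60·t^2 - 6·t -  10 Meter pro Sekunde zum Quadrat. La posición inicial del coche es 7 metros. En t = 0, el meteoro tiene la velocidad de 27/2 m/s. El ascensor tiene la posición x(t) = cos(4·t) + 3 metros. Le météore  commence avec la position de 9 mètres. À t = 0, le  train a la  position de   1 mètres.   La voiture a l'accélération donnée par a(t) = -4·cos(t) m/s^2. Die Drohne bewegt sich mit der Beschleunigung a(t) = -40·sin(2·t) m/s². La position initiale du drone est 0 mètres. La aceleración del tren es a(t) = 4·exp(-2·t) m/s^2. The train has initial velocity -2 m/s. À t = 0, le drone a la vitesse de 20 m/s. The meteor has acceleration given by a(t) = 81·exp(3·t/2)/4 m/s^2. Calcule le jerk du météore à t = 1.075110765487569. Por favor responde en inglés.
We must differentiate our acceleration equation a(t) = 81·exp(3·t/2)/4 1 time. The derivative of acceleration gives jerk: j(t) = 243·exp(3·t/2)/8. From the given jerk equation j(t) = 243·exp(3·t/2)/8, we substitute t = 1.075110765487569 to get j = 152.366080547125.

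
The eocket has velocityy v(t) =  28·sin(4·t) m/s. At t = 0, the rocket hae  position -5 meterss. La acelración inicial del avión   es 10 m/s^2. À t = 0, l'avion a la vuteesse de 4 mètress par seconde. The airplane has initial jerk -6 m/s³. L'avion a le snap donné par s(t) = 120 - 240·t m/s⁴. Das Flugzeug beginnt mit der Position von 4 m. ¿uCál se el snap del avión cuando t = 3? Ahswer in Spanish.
Tenemos el snap s(t) = 120 - 240·t. Sustituyendo t = 3: s(3) = -600.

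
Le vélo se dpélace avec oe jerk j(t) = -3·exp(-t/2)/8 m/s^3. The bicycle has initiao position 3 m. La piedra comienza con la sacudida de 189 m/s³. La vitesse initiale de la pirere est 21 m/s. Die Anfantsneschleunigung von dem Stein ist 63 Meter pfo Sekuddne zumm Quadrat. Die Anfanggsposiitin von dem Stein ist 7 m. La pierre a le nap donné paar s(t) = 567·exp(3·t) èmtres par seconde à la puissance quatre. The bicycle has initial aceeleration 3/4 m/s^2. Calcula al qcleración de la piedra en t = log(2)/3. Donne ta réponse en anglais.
To solve this, we need to take 2 integrals of our snap equation s(t) = 567·exp(3·t). Integrating snap and using the initial condition j(0) = 189, we get j(t) = 189·exp(3·t). Taking ∫j(t)dt and applying a(0) = 63, we find a(t) = 63·exp(3·t). We have acceleration a(t) = 63·exp(3·t). Substituting t = log(2)/3: a(log(2)/3) = 126.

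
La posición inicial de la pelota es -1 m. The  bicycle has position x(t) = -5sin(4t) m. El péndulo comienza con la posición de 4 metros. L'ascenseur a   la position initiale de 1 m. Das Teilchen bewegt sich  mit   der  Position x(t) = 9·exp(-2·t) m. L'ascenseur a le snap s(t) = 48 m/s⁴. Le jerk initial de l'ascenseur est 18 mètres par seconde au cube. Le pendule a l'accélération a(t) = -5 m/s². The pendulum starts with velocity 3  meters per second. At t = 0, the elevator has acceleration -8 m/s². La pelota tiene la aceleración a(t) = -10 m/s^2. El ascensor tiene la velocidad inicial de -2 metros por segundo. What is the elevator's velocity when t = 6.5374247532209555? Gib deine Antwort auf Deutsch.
Ausgehend von dem Snap s(t) = 48, nehmen wir 3 Stammfunktionen. Die Stammfunktion von dem Snap ist der Ruck. Mit j(0) = 18 erhalten wir j(t) = 48·t + 18. Mit ∫j(t)dt und Anwendung von a(0) = -8, finden wir a(t) = 24·t^2 + 18·t - 8. Durch Integration von der Beschleunigung und Verwendung der Anfangsbedingung v(0) = -2, erhalten wir v(t) = 8·t^3 + 9·t^2 - 8·t - 2. Mit v(t) = 8·t^3 + 9·t^2 - 8·t - 2 und Einsetzen von t = 6.5374247532209555, finden wir v = 2565.50951821300.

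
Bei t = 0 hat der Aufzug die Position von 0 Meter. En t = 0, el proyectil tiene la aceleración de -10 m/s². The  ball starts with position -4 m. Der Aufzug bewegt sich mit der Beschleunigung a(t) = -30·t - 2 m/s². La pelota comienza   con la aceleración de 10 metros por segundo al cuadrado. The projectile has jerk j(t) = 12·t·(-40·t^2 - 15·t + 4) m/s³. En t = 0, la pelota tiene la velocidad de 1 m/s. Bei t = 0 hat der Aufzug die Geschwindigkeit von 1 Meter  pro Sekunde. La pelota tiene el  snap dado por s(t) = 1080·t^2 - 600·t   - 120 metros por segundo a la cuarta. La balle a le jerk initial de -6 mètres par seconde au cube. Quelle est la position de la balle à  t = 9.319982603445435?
En partant du snap s(t) = 1080·t^2 - 600·t - 120, nous prenons 4 intégrales. L'intégrale du snap, avec j(0) = -6, donne le jerk: j(t) = 360·t^3 - 300·t^2 - 120·t - 6. La primitive du jerk, avec a(0) = 10, donne l'accélération: a(t) = 90·t^4 - 100·t^3 - 60·t^2 - 6·t + 10. L'intégrale de l'accélération est la vitesse. En utilisant v(0) = 1, nous obtenons v(t) = 18·t^5 - 25·t^4 - 20·t^3 - 3·t^2 + 10·t + 1. En intégrant la vitesse et en utilisant la condition initiale x(0) = -4, nous obtenons x(t) = 3·t^6 - 5·t^5 - 5·t^4 - t^3 + 5·t^2 + t - 4. En utilisant x(t) = 3·t^6 - 5·t^5 - 5·t^4 - t^3 + 5·t^2 + t - 4 et en substituant t = 9.319982603445435, nous trouvons x = 1576436.03922274.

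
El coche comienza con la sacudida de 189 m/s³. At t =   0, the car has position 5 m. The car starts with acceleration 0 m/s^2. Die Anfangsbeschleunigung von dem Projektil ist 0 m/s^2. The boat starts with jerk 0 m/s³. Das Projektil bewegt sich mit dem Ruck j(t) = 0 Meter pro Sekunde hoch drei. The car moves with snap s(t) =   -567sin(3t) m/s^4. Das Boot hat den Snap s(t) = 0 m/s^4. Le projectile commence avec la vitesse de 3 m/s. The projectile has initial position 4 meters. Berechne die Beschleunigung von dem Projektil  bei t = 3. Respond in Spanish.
Necesitamos integrar nuestra ecuación de la sacudida j(t) = 0 1 vez. Integrando la sacudida y usando la condición inicial a(0) = 0, obtenemos a(t) = 0. De la ecuación de la aceleración a(t) = 0, sustituimos t = 3 para obtener a = 0.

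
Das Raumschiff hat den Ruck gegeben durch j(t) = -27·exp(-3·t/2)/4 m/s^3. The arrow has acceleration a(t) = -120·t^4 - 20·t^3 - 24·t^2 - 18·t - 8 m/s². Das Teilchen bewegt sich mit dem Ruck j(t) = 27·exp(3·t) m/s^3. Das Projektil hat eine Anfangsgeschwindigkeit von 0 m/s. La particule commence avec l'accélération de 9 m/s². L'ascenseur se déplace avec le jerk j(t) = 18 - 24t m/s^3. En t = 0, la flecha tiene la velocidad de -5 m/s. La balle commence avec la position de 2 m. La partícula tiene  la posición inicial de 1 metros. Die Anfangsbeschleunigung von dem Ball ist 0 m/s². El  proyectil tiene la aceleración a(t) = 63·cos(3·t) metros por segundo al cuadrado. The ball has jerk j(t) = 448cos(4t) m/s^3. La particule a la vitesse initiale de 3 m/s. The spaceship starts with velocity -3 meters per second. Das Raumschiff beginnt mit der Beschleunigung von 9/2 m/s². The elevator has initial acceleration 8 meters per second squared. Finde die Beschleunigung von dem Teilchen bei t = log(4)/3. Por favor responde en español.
Necesitamos integrar nuestra ecuación de la sacudida j(t) = 27·exp(3·t) 1 vez. Integrando la sacudida y usando la condición inicial a(0) = 9, obtenemos a(t) = 9·exp(3·t). Tenemos la aceleración a(t) = 9·exp(3·t). Sustituyendo t = log(4)/3: a(log(4)/3) = 36.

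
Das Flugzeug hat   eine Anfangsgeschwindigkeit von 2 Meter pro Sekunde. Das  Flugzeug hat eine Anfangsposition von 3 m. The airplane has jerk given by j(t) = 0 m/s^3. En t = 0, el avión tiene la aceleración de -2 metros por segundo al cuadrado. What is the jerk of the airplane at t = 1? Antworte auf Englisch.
Using j(t) = 0 and substituting t = 1, we find j = 0.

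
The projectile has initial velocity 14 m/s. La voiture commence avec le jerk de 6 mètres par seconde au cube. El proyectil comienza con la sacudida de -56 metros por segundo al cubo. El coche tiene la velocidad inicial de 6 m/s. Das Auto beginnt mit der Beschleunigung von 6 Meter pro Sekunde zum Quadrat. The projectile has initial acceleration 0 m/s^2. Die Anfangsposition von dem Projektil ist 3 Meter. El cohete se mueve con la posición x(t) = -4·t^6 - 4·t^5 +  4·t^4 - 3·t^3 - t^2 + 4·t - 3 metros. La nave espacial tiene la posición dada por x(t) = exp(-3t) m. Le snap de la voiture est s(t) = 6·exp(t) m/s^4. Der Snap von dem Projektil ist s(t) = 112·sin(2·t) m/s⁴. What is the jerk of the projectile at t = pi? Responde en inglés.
We must find the antiderivative of our snap equation s(t) = 112·sin(2·t) 1 time. Integrating snap and using the initial condition j(0) = -56, we get j(t) = -56·cos(2·t). Using j(t) = -56·cos(2·t) and substituting t = pi, we find j = -56.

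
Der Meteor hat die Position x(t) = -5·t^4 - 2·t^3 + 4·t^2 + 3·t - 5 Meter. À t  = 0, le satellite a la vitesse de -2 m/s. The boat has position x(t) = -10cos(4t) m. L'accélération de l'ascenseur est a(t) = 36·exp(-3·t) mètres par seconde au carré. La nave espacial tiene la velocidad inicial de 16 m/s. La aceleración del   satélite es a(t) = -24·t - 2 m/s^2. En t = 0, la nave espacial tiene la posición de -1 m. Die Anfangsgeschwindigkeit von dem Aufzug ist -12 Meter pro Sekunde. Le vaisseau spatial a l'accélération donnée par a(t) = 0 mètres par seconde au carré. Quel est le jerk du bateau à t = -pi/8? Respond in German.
Um dies zu lösen, müssen wir 3 Ableitungen unserer Gleichung für die Position x(t) = -10·cos(4·t) nehmen. Durch Ableiten von der Position erhalten wir die Geschwindigkeit: v(t) = 40·sin(4·t). Die Ableitung von der Geschwindigkeit ergibt die Beschleunigung: a(t) = 160·cos(4·t). Mit d/dt von a(t) finden wir j(t) = -640·sin(4·t). Aus der Gleichung für den Ruck j(t) = -640·sin(4·t), setzen wir t = -pi/8 ein und erhalten j = 640.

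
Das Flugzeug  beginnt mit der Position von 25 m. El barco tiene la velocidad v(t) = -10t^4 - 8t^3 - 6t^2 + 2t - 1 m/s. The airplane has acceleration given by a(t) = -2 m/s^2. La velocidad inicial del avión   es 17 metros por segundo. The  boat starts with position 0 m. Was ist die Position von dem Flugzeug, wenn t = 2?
Um dies zu lösen, müssen wir 2 Stammfunktionen unserer Gleichung für die Beschleunigung a(t) = -2 finden. Die Stammfunktion von der Beschleunigung ist die Geschwindigkeit. Mit v(0) = 17 erhalten wir v(t) = 17 - 2·t. Die Stammfunktion von der Geschwindigkeit ist die Position. Mit x(0) = 25 erhalten wir x(t) = -t^2 + 17·t + 25. Wir haben die Position x(t) = -t^2 + 17·t + 25. Durch Einsetzen von t = 2: x(2) = 55.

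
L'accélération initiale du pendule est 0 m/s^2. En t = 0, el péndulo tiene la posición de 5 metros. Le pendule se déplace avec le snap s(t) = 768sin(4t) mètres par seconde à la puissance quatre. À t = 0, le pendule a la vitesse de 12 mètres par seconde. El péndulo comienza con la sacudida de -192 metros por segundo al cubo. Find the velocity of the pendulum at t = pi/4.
We need to integrate our snap equation s(t) = 768·sin(4·t) 3 times. The integral of snap is jerk. Using j(0) = -192, we get j(t) = -192·cos(4·t). Finding the integral of j(t) and using a(0) = 0: a(t) = -48·sin(4·t). The integral of acceleration is velocity. Using v(0) = 12, we get v(t) = 12·cos(4·t). From the given velocity equation v(t) = 12·cos(4·t), we substitute t = pi/4 to get v = -12.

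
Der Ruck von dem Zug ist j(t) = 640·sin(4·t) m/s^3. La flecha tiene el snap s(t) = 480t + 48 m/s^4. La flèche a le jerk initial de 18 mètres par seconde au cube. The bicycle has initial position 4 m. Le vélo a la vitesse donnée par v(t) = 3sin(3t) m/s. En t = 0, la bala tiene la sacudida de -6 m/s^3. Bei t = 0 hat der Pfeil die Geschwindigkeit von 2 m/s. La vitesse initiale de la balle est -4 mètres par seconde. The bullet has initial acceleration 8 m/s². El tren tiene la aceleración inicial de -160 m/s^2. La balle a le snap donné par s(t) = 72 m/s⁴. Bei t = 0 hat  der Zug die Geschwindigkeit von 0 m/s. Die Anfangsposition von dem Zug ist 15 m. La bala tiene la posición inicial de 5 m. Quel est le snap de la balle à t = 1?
De l'équation du snap s(t) = 72, nous substituons t = 1 pour obtenir s = 72.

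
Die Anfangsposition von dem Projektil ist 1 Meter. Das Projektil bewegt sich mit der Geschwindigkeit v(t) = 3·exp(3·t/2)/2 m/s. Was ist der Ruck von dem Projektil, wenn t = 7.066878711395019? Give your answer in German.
Ausgehend von der Geschwindigkeit v(t) = 3·exp(3·t/2)/2, nehmen wir 2 Ableitungen. Mit d/dt von v(t) finden wir a(t) = 9·exp(3·t/2)/4. Die Ableitung von der Beschleunigung ergibt den Ruck: j(t) = 27·exp(3·t/2)/8. Aus der Gleichung für den Ruck j(t) = 27·exp(3·t/2)/8, setzen wir t = 7.066878711395019 ein und erhalten j = 135498.166983998.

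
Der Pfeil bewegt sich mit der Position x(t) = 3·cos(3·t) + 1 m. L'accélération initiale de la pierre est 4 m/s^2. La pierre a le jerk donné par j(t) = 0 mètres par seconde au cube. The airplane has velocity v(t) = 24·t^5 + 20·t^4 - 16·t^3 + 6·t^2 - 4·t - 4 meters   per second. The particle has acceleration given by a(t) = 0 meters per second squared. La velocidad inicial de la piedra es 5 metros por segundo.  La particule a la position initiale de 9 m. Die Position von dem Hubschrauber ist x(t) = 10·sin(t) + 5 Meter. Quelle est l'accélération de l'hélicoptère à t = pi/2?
Pour résoudre ceci, nous devons prendre 2 dérivées de notre équation de la position x(t) = 10·sin(t) + 5. En dérivant la position, nous obtenons la vitesse: v(t) = 10·cos(t). En dérivant la vitesse, nous obtenons l'accélération: a(t) = -10·sin(t). Nous avons l'accélération a(t) = -10·sin(t). En substituant t = pi/2: a(pi/2) = -10.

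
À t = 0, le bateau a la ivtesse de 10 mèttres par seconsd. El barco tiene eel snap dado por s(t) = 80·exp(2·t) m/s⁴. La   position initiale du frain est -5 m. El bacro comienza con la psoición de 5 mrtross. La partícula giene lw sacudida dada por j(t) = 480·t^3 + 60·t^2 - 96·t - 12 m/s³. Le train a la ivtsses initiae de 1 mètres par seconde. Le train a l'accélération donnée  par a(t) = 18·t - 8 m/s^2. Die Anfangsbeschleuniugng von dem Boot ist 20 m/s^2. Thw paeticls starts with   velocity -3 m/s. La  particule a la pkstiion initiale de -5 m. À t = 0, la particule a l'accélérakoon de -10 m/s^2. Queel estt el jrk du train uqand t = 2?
Pour résoudre ceci, nous devons prendre 1 dérivée de notre équation de l'accélération a(t) = 18·t - 8. La dérivée de l'accélération donne le jerk: j(t) = 18. En utilisant j(t) = 18 et en substituant t = 2, nous trouvons j = 18.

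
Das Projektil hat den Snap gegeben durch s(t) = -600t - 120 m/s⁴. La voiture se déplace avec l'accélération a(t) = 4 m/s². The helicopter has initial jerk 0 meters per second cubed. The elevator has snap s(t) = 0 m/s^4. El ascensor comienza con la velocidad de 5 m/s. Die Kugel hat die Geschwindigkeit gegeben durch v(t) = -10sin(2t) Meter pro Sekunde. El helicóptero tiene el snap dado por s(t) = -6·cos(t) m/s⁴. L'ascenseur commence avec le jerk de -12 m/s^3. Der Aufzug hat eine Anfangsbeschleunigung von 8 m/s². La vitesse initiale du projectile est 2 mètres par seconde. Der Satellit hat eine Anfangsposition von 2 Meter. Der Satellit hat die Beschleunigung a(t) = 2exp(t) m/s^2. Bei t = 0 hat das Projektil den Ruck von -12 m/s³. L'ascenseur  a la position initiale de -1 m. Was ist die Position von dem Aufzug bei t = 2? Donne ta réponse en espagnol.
Debemos encontrar la integral de nuestra ecuación del snap s(t) = 0 4 veces. La antiderivada del snap es la sacudida. Usando j(0) = -12, obtenemos j(t) = -12. Tomando ∫j(t)dt y aplicando a(0) = 8, encontramos a(t) = 8 - 12·t. Tomando ∫a(t)dt y aplicando v(0) = 5, encontramos v(t) = -6·t^2 + 8·t + 5. La antiderivada de la velocidad, con x(0) = -1, da la posición: x(t) = -2·t^3 + 4·t^2 + 5·t - 1. Usando x(t) = -2·t^3 + 4·t^2 + 5·t - 1 y sustituyendo t = 2, encontramos x = 9.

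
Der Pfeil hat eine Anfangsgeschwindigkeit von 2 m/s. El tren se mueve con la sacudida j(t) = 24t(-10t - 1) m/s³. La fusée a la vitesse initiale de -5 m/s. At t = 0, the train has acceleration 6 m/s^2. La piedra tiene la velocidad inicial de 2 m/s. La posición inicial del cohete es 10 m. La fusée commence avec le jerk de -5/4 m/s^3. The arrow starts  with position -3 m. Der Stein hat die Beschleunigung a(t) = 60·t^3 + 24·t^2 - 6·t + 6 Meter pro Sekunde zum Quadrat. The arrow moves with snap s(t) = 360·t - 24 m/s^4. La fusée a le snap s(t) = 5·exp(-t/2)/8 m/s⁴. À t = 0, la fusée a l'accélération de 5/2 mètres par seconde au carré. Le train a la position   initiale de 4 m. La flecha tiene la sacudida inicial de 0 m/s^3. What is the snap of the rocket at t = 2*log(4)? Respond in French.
En utilisant s(t) = 5·exp(-t/2)/8 et en substituant t = 2*log(4), nous trouvons s = 5/32.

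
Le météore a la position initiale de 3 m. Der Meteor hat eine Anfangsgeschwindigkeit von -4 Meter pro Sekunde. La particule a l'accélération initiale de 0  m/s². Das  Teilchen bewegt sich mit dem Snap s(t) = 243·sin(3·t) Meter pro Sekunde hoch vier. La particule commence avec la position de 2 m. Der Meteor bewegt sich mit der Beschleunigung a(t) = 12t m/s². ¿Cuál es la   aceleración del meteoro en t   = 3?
Usando a(t) = 12·t y sustituyendo t = 3, encontramos a = 36.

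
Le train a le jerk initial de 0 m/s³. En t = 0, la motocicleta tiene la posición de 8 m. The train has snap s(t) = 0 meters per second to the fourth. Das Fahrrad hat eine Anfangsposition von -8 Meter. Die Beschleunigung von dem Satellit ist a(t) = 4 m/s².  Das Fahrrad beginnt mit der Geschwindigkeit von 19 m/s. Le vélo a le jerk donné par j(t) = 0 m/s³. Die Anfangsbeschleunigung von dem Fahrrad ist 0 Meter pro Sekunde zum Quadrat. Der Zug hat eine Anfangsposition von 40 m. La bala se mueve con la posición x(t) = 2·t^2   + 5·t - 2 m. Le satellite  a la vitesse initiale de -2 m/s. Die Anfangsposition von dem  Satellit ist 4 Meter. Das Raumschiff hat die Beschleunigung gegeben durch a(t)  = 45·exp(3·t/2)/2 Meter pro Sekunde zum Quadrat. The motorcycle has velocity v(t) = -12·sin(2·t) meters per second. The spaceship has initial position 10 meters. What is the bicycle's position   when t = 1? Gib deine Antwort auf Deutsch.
Wir müssen das Integral unserer Gleichung für den Ruck j(t) = 0 3-mal finden. Die Stammfunktion von dem Ruck, mit a(0) = 0, ergibt die Beschleunigung: a(t) = 0. Die Stammfunktion von der Beschleunigung ist die Geschwindigkeit. Mit v(0) = 19 erhalten wir v(t) = 19. Das Integral von der Geschwindigkeit ist die Position. Mit x(0) = -8 erhalten wir x(t) = 19·t - 8. Mit x(t) = 19·t - 8 und Einsetzen von t = 1, finden wir x = 11.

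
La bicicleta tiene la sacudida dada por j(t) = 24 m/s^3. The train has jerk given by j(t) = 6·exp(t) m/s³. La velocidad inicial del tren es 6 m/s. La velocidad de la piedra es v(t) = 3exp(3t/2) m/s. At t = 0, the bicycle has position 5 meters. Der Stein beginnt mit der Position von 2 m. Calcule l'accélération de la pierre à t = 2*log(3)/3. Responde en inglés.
To solve this, we need to take 1 derivative of our velocity equation v(t) = 3·exp(3·t/2). Taking d/dt of v(t), we find a(t) = 9·exp(3·t/2)/2. We have acceleration a(t) = 9·exp(3·t/2)/2. Substituting t = 2*log(3)/3: a(2*log(3)/3) = 27/2.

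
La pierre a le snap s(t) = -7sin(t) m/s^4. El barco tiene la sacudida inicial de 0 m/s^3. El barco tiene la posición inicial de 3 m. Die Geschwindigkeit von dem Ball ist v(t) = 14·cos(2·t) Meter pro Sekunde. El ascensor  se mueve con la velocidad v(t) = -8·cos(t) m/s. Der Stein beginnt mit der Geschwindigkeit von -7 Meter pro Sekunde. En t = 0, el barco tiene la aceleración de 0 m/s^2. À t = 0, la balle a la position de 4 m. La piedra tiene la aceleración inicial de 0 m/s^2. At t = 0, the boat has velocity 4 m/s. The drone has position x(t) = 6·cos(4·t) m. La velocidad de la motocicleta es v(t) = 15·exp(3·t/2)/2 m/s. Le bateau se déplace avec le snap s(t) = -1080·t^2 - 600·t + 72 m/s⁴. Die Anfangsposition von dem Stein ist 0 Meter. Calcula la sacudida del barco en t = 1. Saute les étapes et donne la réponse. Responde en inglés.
At t = 1, j = -588.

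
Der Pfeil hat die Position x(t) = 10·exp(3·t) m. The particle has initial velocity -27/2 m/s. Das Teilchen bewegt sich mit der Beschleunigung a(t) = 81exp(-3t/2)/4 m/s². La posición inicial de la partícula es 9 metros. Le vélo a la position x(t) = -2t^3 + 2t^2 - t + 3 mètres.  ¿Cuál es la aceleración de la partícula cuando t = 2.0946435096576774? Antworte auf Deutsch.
Wir haben die Beschleunigung a(t) = 81·exp(-3·t/2)/4. Durch Einsetzen von t = 2.0946435096576774: a(2.0946435096576774) = 0.874755840550623.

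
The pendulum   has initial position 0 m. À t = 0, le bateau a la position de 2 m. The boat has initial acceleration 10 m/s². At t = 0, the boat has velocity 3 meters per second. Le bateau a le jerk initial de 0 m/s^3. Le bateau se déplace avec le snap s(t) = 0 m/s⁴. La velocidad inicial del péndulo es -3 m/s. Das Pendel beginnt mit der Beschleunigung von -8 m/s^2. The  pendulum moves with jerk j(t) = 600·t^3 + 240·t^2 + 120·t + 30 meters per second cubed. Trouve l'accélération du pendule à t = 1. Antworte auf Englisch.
Starting from jerk j(t) = 600·t^3 + 240·t^2 + 120·t + 30, we take 1 integral. The antiderivative of jerk is acceleration. Using a(0) = -8, we get a(t) = 150·t^4 + 80·t^3 + 60·t^2 + 30·t - 8. Using a(t) = 150·t^4 + 80·t^3 + 60·t^2 + 30·t - 8 and substituting t = 1, we find a = 312.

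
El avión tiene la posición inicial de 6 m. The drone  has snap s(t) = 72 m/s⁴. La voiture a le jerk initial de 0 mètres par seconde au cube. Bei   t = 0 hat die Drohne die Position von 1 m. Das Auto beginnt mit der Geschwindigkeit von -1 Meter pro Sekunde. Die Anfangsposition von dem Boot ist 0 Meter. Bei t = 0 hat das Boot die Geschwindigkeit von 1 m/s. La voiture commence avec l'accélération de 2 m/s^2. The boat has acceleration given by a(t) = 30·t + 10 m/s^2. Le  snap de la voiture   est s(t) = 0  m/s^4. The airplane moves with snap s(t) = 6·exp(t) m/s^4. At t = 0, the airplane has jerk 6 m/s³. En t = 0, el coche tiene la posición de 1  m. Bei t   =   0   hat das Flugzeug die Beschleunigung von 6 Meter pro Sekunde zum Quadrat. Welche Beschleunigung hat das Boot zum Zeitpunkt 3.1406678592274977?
Wir haben die Beschleunigung a(t) = 30·t + 10. Durch Einsetzen von t = 3.1406678592274977: a(3.1406678592274977) = 104.220035776825.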